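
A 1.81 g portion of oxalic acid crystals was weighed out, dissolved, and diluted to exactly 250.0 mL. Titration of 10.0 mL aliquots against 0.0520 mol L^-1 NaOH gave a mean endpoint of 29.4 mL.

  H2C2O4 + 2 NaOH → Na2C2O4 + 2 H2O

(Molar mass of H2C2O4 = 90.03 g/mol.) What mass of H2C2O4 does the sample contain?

n(NaOH) per titration = 0.0294 × 0.0520 = 1.53 × 10^-3 mol
From the 1:2 ratio, n(H2C2O4) in each aliquot = 1/2 × 1.53 × 10^-3 = 7.64 × 10^-4 mol
n(H2C2O4) in the whole flask = 7.64 × 10^-4 × 250.0/10.0 = 0.0191 mol
mass of H2C2O4 = 0.0191 × 90.03 = 1.72 g

1.72 g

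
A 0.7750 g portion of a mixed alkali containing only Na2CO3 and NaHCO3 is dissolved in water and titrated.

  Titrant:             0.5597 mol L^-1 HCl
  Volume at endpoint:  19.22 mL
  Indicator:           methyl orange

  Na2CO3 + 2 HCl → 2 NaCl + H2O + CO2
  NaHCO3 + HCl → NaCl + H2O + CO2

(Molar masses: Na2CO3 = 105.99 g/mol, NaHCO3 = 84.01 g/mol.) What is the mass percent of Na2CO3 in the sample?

n(HCl) = 0.01922 × 0.5597 = 0.01076 mol
Let x = n(Na2CO3), y = n(NaHCO3).
Titrant: 2x + 1y = 0.01076;  mass: 105.99x + 84.01y = 0.7750
Solving, x = 2.075 × 10^-3 mol, y = 6.607 × 10^-3 mol
mass of Na2CO3 = 2.075 × 10^-3 × 105.99 = 0.2200 g
% Na2CO3 = 0.2200 / 0.7750 × 100 = 28.38 %

28.38 %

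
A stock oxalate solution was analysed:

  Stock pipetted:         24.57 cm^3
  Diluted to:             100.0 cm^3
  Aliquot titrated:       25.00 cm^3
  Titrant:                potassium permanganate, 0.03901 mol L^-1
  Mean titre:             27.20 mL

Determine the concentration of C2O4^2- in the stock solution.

0.4319 mol/L

2 MnO4^- + 5 C2O4^2- + 16 H^+ → 2 Mn^2+ + 10 CO2 + 8 H2O
n(KMnO4) = 0.02720 × 0.03901 = 1.061 × 10^-3 mol
From the 5:2 ratio, n(C2O4^2-) in the aliquot = 5/2 × 1.061 × 10^-3 = 2.653 × 10^-3 mol
[C2O4^2-]_dilute = 2.653 × 10^-3 / 0.02500 = 0.1061 mol/L
Dilution factor = 100.0 / 24.57 = 4.070
[C2O4^2-]_stock = 0.1061 × 4.070 = 0.4319 mol/L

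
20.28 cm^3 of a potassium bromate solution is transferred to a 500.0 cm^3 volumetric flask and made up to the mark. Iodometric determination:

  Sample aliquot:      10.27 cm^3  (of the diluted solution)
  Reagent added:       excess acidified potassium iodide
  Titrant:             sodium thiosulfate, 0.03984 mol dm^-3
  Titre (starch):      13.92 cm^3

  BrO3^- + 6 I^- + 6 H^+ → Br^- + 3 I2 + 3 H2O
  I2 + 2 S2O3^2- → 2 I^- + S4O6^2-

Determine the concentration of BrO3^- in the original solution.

n(S2O3^2-) = 0.01392 × 0.03984 = 5.546 × 10^-4 mol
n(I2) = n(S2O3^2-)/2 = 2.773 × 10^-4 mol
From the 1:3 ratio, n(BrO3^-) in the aliquot = 1/3 × 2.773 × 10^-4 = 9.243 × 10^-5 mol
[BrO3^-]_dilute = 9.243 × 10^-5 / 0.01027 = 0.009000 mol/L
[BrO3^-]_original = 0.009000 × 500.0/20.28 = 0.2219 mol/L

0.2219 mol/L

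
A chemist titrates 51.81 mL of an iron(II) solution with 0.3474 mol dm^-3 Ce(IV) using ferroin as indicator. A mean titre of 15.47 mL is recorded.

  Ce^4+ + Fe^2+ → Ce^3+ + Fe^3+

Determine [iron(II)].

0.1037 mol/L

n(Ce4+) = 0.01547 L × 0.3474 mol/L = 5.374 × 10^-3 mol
n(Fe2+) = 5.374 × 10^-3 mol (1:1 mole ratio)
[Fe2+] = 5.374 × 10^-3 mol / 0.05181 L = 0.1037 mol/L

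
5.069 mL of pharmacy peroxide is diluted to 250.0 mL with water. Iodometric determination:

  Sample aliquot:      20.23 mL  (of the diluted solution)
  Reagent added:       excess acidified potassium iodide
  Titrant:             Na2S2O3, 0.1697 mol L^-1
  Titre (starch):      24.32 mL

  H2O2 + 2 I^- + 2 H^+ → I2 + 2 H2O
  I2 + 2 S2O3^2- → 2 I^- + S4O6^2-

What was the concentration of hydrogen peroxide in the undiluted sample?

5.031 mol/L

n(S2O3^2-) = 0.02432 × 0.1697 = 4.127 × 10^-3 mol
n(I2) = n(S2O3^2-)/2 = 2.064 × 10^-3 mol
n(H2O2) in the aliquot = 2.064 × 10^-3 mol (1:1 ratio)
[H2O2]_dilute = 2.064 × 10^-3 / 0.02023 = 0.1020 mol/L
[H2O2]_original = 0.1020 × 250.0/5.069 = 5.031 mol/L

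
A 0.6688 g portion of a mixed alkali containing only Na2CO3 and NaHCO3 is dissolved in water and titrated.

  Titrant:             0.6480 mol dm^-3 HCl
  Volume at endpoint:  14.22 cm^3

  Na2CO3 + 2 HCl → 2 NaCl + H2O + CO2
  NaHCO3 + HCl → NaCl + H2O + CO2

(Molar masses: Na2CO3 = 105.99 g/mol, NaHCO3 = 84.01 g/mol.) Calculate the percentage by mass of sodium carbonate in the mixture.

26.91 %

n(HCl) = 0.01422 × 0.6480 = 9.215 × 10^-3 mol
Let x = n(Na2CO3), y = n(NaHCO3).
Titrant: 2x + 1y = 9.215 × 10^-3;  mass: 105.99x + 84.01y = 0.6688
Solving, x = 1.698 × 10^-3 mol, y = 5.819 × 10^-3 mol
mass of Na2CO3 = 1.698 × 10^-3 × 105.99 = 0.1800 g
% Na2CO3 = 0.1800 / 0.6688 × 100 = 26.91 %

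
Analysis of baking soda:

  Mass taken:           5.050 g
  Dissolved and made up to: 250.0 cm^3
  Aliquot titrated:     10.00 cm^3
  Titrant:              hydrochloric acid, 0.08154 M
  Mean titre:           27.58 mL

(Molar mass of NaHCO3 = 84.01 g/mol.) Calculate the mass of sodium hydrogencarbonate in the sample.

NaHCO3 + HCl → NaCl + H2O + CO2
n(HCl) per titration = 0.02758 × 0.08154 = 2.249 × 10^-3 mol
n(NaHCO3) in each aliquot = 2.249 × 10^-3 mol (1:1 ratio)
n(NaHCO3) in the whole flask = 2.249 × 10^-3 × 250.0/10.00 = 0.05622 mol
mass of NaHCO3 = 0.05622 × 84.01 = 4.723 g

4.723 g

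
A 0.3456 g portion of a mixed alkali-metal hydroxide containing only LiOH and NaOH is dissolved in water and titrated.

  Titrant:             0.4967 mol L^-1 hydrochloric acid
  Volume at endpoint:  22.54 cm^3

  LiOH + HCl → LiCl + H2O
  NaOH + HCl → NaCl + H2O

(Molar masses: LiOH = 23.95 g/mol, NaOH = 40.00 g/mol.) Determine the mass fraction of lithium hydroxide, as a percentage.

44.14 %

n(HCl) = 0.02254 × 0.4967 = 0.01120 mol
Let x = n(LiOH), y = n(NaOH).
Titrant: 1x + 1y = 0.01120;  mass: 23.95x + 40.00y = 0.3456
Solving, x = 6.369 × 10^-3 mol, y = 4.826 × 10^-3 mol
mass of LiOH = 6.369 × 10^-3 × 23.95 = 0.1525 g
% LiOH = 0.1525 / 0.3456 × 100 = 44.14 %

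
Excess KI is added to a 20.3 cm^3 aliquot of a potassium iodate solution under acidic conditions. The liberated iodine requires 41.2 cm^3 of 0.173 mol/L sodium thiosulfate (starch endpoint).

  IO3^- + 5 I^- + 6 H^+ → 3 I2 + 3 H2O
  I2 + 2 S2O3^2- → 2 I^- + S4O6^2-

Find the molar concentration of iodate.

0.0585 mol/L

n(S2O3^2-) = 0.0412 × 0.173 = 7.13 × 10^-3 mol
n(I2) = n(S2O3^2-)/2 = 3.56 × 10^-3 mol
From the 1:3 ratio, n(IO3^-) in the aliquot = 1/3 × 3.56 × 10^-3 = 1.19 × 10^-3 mol
[IO3^-] = 1.19 × 10^-3 / 0.0203 = 0.0585 mol/L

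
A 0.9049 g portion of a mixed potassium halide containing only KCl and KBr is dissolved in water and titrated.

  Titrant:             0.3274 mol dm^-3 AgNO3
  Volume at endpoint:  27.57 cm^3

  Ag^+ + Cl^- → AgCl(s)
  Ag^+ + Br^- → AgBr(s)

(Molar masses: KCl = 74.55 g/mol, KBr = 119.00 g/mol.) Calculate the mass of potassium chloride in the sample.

0.2838 g

n(AgNO3) = 0.02757 × 0.3274 = 9.026 × 10^-3 mol
Let x = n(KCl), y = n(KBr).
Titrant: 1x + 1y = 9.026 × 10^-3;  mass: 74.55x + 119.00y = 0.9049
Solving, x = 3.808 × 10^-3 mol, y = 5.219 × 10^-3 mol
mass of KCl = 3.808 × 10^-3 × 74.55 = 0.2838 g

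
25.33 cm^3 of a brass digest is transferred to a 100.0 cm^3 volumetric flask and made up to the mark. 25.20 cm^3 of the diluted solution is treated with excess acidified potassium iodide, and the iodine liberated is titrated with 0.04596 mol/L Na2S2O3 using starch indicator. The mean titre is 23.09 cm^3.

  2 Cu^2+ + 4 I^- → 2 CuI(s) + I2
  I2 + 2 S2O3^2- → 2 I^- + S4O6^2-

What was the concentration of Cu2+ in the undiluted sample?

n(S2O3^2-) = 0.02309 × 0.04596 = 1.061 × 10^-3 mol
n(I2) = n(S2O3^2-)/2 = 5.306 × 10^-4 mol
From the 2:1 ratio, n(Cu2+) in the aliquot = 2/1 × 5.306 × 10^-4 = 1.061 × 10^-3 mol
[Cu2+]_dilute = 1.061 × 10^-3 / 0.02520 = 0.04211 mol/L
[Cu2+]_original = 0.04211 × 100.0/25.33 = 0.1663 mol/L

0.1663 mol/L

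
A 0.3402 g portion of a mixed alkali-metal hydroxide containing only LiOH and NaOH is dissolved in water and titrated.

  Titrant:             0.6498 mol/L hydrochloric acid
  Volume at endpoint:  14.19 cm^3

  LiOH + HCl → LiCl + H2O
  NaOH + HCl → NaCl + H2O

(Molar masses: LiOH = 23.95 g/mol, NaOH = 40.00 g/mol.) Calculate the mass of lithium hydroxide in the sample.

0.04272 g

n(HCl) = 0.01419 × 0.6498 = 9.221 × 10^-3 mol
Let x = n(LiOH), y = n(NaOH).
Titrant: 1x + 1y = 9.221 × 10^-3;  mass: 23.95x + 40.00y = 0.3402
Solving, x = 1.784 × 10^-3 mol, y = 7.437 × 10^-3 mol
mass of LiOH = 1.784 × 10^-3 × 23.95 = 0.04272 g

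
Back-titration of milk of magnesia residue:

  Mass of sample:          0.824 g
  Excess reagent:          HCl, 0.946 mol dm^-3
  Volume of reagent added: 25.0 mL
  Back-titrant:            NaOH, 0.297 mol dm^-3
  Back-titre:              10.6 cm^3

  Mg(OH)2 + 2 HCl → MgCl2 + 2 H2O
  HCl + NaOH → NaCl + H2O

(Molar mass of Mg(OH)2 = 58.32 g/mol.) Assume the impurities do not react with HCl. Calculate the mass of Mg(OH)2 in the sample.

0.598 g

n(HCl) added = 0.0250 × 0.946 = 0.0236 mol
n(NaOH) used in back-titration = 0.0106 × 0.297 = 3.15 × 10^-3 mol
n(HCl) left over = 3.15 × 10^-3 mol (1:1 ratio)
n(HCl) consumed by analyte = 0.0236 − 3.15 × 10^-3 = 0.0205 mol
From the 1:2 ratio, n(Mg(OH)2) = 1/2 × 0.0205 = 0.0103 mol
mass of Mg(OH)2 = 0.0103 × 58.32 = 0.598 g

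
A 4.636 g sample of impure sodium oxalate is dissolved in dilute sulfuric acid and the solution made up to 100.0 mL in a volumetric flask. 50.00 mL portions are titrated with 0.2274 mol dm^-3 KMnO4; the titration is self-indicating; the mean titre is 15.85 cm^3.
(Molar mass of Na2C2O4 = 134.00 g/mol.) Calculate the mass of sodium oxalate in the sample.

2 MnO4^- + 5 C2O4^2- + 16 H^+ → 2 Mn^2+ + 10 CO2 + 8 H2O
n(KMnO4) per titration = 0.01585 × 0.2274 = 3.604 × 10^-3 mol
From the 5:2 ratio, n(Na2C2O4) in each aliquot = 5/2 × 3.604 × 10^-3 = 9.011 × 10^-3 mol
n(Na2C2O4) in the whole flask = 9.011 × 10^-3 × 100.0/50.00 = 0.01802 mol
mass of Na2C2O4 = 0.01802 × 134.00 = 2.415 g

2.415 g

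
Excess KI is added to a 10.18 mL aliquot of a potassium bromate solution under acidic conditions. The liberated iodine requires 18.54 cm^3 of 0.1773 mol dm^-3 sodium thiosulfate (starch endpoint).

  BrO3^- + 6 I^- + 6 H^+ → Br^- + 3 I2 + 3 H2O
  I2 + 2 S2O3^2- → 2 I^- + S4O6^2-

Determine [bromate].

n(S2O3^2-) = 0.01854 × 0.1773 = 3.287 × 10^-3 mol
n(I2) = n(S2O3^2-)/2 = 1.644 × 10^-3 mol
From the 1:3 ratio, n(BrO3^-) in the aliquot = 1/3 × 1.644 × 10^-3 = 5.479 × 10^-4 mol
[BrO3^-] = 5.479 × 10^-4 / 0.01018 = 0.05382 mol/L

0.05382 mol/L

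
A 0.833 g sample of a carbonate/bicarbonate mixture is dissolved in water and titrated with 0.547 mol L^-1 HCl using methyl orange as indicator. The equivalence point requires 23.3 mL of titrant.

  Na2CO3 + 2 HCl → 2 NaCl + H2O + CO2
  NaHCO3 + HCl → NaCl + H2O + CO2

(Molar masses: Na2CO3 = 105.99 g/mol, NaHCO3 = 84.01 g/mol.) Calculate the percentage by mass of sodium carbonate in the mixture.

48.8 %

n(HCl) = 0.0233 × 0.547 = 0.0127 mol
Let x = n(Na2CO3), y = n(NaHCO3).
Titrant: 2x + 1y = 0.0127;  mass: 105.99x + 84.01y = 0.833
Solving, x = 3.83 × 10^-3 mol, y = 5.08 × 10^-3 mol
mass of Na2CO3 = 3.83 × 10^-3 × 105.99 = 0.406 g
% Na2CO3 = 0.406 / 0.833 × 100 = 48.8 %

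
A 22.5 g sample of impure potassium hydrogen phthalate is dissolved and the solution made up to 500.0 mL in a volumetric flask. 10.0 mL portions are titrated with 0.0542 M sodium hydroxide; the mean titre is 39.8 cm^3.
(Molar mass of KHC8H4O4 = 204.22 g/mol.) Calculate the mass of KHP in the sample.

KHC8H4O4 + NaOH → KNaC8H4O4 + H2O
n(NaOH) per titration = 0.0398 × 0.0542 = 2.16 × 10^-3 mol
n(KHC8H4O4) in each aliquot = 2.16 × 10^-3 mol (1:1 ratio)
n(KHC8H4O4) in the whole flask = 2.16 × 10^-3 × 500.0/10.0 = 0.108 mol
mass of KHC8H4O4 = 0.108 × 204.22 = 22.0 g

22.0 g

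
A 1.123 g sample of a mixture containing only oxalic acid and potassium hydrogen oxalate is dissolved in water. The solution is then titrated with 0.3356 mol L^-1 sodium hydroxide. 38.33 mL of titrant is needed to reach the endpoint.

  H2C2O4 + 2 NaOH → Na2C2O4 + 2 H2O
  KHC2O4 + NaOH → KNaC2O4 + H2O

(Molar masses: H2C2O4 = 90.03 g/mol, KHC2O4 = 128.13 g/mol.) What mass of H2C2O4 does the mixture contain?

0.2845 g

n(NaOH) = 0.03833 × 0.3356 = 0.01286 mol
Let x = n(H2C2O4), y = n(KHC2O4).
Titrant: 2x + 1y = 0.01286;  mass: 90.03x + 128.13y = 1.123
Solving, x = 3.160 × 10^-3 mol, y = 6.545 × 10^-3 mol
mass of H2C2O4 = 3.160 × 10^-3 × 90.03 = 0.2845 g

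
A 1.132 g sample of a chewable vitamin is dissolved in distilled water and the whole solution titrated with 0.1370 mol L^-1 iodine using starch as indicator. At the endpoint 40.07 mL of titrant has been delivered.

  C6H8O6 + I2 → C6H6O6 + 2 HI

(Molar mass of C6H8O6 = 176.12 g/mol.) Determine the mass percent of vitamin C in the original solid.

n(I2) = 0.04007 L × 0.1370 mol/L = 5.490 × 10^-3 mol
n(C6H8O6) = 5.490 × 10^-3 mol (1:1 ratio)
mass of C6H8O6 = 5.490 × 10^-3 × 176.12 g/mol = 0.9668 g
% C6H8O6 = 0.9668 / 1.132 × 100 = 85.41 %

85.41 %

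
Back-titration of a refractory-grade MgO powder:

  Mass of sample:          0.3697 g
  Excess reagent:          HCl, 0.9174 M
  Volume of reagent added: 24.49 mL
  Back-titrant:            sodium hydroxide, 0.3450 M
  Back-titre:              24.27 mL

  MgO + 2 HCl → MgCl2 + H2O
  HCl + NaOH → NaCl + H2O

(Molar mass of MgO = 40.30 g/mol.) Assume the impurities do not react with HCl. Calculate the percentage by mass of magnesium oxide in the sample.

n(HCl) added = 0.02449 × 0.9174 = 0.02247 mol
n(NaOH) used in back-titration = 0.02427 × 0.3450 = 8.373 × 10^-3 mol
n(HCl) left over = 8.373 × 10^-3 mol (1:1 ratio)
n(HCl) consumed by analyte = 0.02247 − 8.373 × 10^-3 = 0.01409 mol
From the 1:2 ratio, n(MgO) = 1/2 × 0.01409 = 7.047 × 10^-3 mol
mass of MgO = 7.047 × 10^-3 × 40.30 = 0.2840 g
% MgO = 0.2840 / 0.3697 × 100 = 76.82 %

76.82 %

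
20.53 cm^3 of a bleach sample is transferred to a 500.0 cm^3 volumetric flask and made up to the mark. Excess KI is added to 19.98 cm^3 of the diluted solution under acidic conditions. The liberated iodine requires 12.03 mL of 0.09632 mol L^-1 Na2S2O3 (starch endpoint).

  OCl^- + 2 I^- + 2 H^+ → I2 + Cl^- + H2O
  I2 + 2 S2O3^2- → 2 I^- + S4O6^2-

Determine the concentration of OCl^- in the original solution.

0.7062 mol/L

n(S2O3^2-) = 0.01203 × 0.09632 = 1.159 × 10^-3 mol
n(I2) = n(S2O3^2-)/2 = 5.794 × 10^-4 mol
n(OCl^-) in the aliquot = 5.794 × 10^-4 mol (1:1 ratio)
[OCl^-]_dilute = 5.794 × 10^-4 / 0.01998 = 0.02900 mol/L
[OCl^-]_original = 0.02900 × 500.0/20.53 = 0.7062 mol/L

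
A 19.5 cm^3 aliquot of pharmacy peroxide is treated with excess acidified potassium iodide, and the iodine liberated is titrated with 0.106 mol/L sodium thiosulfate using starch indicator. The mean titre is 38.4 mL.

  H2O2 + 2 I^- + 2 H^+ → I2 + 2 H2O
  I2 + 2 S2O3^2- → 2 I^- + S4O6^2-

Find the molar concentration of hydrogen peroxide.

0.104 mol/L

n(S2O3^2-) = 0.0384 × 0.106 = 4.07 × 10^-3 mol
n(I2) = n(S2O3^2-)/2 = 2.04 × 10^-3 mol
n(H2O2) in the aliquot = 2.04 × 10^-3 mol (1:1 ratio)
[H2O2] = 2.04 × 10^-3 / 0.0195 = 0.104 mol/L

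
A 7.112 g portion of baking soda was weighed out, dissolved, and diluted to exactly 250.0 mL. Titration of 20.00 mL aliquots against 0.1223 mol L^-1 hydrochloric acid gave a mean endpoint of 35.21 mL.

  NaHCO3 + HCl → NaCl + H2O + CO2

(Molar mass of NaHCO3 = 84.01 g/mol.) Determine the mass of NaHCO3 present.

4.522 g

n(HCl) per titration = 0.03521 × 0.1223 = 4.306 × 10^-3 mol
n(NaHCO3) in each aliquot = 4.306 × 10^-3 mol (1:1 ratio)
n(NaHCO3) in the whole flask = 4.306 × 10^-3 × 250.0/20.00 = 0.05383 mol
mass of NaHCO3 = 0.05383 × 84.01 = 4.522 g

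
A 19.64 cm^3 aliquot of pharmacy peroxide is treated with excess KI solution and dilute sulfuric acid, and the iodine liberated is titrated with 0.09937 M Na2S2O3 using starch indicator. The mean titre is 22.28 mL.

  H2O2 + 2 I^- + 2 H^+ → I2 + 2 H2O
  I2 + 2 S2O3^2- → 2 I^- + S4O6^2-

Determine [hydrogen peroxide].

0.05636 M

n(S2O3^2-) = 0.02228 × 0.09937 = 2.214 × 10^-3 mol
n(I2) = n(S2O3^2-)/2 = 1.107 × 10^-3 mol
n(H2O2) in the aliquot = 1.107 × 10^-3 mol (1:1 ratio)
[H2O2] = 1.107 × 10^-3 / 0.01964 = 0.05636 mol/L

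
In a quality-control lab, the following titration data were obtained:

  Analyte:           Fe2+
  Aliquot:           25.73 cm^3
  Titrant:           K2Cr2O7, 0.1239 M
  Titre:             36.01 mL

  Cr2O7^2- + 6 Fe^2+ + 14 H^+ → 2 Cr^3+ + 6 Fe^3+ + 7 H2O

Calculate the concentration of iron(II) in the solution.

n(K2Cr2O7) = 0.03601 L × 0.1239 mol/L = 4.462 × 10^-3 mol
From the 6:1 mole ratio, n(Fe2+) = 6/1 × 4.462 × 10^-3 = 0.02677 mol
[Fe2+] = 0.02677 mol / 0.02573 L = 1.040 mol/L

1.040 M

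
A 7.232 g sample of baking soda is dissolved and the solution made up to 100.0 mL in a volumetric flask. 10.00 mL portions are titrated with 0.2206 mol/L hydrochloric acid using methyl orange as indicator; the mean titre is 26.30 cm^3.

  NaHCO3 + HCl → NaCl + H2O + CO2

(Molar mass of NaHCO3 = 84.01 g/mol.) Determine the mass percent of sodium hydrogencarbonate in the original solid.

n(HCl) per titration = 0.02630 × 0.2206 = 5.802 × 10^-3 mol
n(NaHCO3) in each aliquot = 5.802 × 10^-3 mol (1:1 ratio)
n(NaHCO3) in the whole flask = 5.802 × 10^-3 × 100.0/10.00 = 0.05802 mol
mass of NaHCO3 = 0.05802 × 84.01 = 4.874 g
% NaHCO3 = 4.874 / 7.232 × 100 = 67.40 %

67.40 %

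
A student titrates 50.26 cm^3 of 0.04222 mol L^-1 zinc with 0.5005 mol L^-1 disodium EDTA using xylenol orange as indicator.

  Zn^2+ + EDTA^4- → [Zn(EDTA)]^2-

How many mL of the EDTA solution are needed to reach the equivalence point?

4.240 mL

n(Zn2+) = 0.05026 L × 0.04222 mol/L = 2.122 × 10^-3 mol
n(EDTA) = 2.122 × 10^-3 mol (1:1 stoichiometry)
V(EDTA) = 2.122 × 10^-3 mol / 0.5005 mol/L = 0.004240 L = 4.240 mL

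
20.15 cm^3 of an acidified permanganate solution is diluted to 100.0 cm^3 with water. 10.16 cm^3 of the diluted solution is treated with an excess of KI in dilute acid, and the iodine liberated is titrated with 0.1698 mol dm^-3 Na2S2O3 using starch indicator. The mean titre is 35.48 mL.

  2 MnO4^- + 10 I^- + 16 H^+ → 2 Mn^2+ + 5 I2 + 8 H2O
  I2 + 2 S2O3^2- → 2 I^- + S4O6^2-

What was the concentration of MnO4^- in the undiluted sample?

n(S2O3^2-) = 0.03548 × 0.1698 = 6.025 × 10^-3 mol
n(I2) = n(S2O3^2-)/2 = 3.012 × 10^-3 mol
From the 2:5 ratio, n(MnO4^-) in the aliquot = 2/5 × 3.012 × 10^-3 = 1.205 × 10^-3 mol
[MnO4^-]_dilute = 1.205 × 10^-3 / 0.01016 = 0.1186 mol/L
[MnO4^-]_original = 0.1186 × 100.0/20.15 = 0.5885 mol/L

0.5885 mol/L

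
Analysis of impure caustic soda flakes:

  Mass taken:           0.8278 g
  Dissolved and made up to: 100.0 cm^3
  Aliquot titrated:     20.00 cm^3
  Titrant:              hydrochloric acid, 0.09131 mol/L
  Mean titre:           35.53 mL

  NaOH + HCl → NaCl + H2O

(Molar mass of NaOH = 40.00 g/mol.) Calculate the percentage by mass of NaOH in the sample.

n(HCl) per titration = 0.03553 × 0.09131 = 3.244 × 10^-3 mol
n(NaOH) in each aliquot = 3.244 × 10^-3 mol (1:1 ratio)
n(NaOH) in the whole flask = 3.244 × 10^-3 × 100.0/20.00 = 0.01622 mol
mass of NaOH = 0.01622 × 40.00 = 0.6488 g
% NaOH = 0.6488 / 0.8278 × 100 = 78.38 %

78.38 %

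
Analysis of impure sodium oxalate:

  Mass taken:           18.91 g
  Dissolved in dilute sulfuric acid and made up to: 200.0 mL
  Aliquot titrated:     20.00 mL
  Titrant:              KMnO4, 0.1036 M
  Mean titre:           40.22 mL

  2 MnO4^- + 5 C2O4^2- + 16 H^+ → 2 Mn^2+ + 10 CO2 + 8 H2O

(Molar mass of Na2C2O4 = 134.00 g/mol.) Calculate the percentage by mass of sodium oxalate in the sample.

n(KMnO4) per titration = 0.04022 × 0.1036 = 4.167 × 10^-3 mol
From the 5:2 ratio, n(Na2C2O4) in each aliquot = 5/2 × 4.167 × 10^-3 = 0.01042 mol
n(Na2C2O4) in the whole flask = 0.01042 × 200.0/20.00 = 0.1042 mol
mass of Na2C2O4 = 0.1042 × 134.00 = 13.96 g
% Na2C2O4 = 13.96 / 18.91 × 100 = 73.82 %

73.82 %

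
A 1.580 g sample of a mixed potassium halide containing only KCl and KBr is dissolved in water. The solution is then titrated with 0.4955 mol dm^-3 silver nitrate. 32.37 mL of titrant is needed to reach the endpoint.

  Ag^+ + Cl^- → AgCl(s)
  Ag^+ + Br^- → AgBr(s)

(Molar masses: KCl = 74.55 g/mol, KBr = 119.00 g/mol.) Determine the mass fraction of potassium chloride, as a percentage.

n(AgNO3) = 0.03237 × 0.4955 = 0.01604 mol
Let x = n(KCl), y = n(KBr).
Titrant: 1x + 1y = 0.01604;  mass: 74.55x + 119.00y = 1.580
Solving, x = 7.394 × 10^-3 mol, y = 8.645 × 10^-3 mol
mass of KCl = 7.394 × 10^-3 × 74.55 = 0.5513 g
% KCl = 0.5513 / 1.580 × 100 = 34.89 %

34.89 %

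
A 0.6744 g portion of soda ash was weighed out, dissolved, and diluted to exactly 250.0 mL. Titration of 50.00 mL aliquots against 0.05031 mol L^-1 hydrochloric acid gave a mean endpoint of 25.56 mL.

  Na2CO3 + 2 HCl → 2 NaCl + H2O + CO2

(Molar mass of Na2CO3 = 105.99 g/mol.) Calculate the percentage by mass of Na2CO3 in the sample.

50.52 %

n(HCl) per titration = 0.02556 × 0.05031 = 1.286 × 10^-3 mol
From the 1:2 ratio, n(Na2CO3) in each aliquot = 1/2 × 1.286 × 10^-3 = 6.430 × 10^-4 mol
n(Na2CO3) in the whole flask = 6.430 × 10^-4 × 250.0/50.00 = 3.215 × 10^-3 mol
mass of Na2CO3 = 3.215 × 10^-3 × 105.99 = 0.3407 g
% Na2CO3 = 0.3407 / 0.6744 × 100 = 50.52 %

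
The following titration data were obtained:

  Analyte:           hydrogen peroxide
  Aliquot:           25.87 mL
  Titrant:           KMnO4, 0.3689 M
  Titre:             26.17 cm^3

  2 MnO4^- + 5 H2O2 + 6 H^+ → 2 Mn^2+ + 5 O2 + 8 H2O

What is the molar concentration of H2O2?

0.9329 M

n(KMnO4) = 0.02617 L × 0.3689 mol/L = 9.654 × 10^-3 mol
From the 5:2 mole ratio, n(H2O2) = 5/2 × 9.654 × 10^-3 = 0.02414 mol
[H2O2] = 0.02414 mol / 0.02587 L = 0.9329 mol/L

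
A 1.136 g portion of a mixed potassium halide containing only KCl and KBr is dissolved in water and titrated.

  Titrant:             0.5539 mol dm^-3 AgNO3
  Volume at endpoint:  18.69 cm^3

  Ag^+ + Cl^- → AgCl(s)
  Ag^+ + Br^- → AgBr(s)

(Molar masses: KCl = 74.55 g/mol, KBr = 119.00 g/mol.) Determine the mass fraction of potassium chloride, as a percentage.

n(AgNO3) = 0.01869 × 0.5539 = 0.01035 mol
Let x = n(KCl), y = n(KBr).
Titrant: 1x + 1y = 0.01035;  mass: 74.55x + 119.00y = 1.136
Solving, x = 2.158 × 10^-3 mol, y = 8.194 × 10^-3 mol
mass of KCl = 2.158 × 10^-3 × 74.55 = 0.1609 g
% KCl = 0.1609 / 1.136 × 100 = 14.16 %

14.16 %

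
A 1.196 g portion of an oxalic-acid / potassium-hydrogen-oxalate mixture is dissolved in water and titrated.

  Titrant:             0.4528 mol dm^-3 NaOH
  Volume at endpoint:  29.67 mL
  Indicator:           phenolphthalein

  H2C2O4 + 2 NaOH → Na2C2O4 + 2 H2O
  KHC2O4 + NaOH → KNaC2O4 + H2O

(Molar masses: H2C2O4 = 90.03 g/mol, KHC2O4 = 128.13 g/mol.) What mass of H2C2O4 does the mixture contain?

0.2845 g

n(NaOH) = 0.02967 × 0.4528 = 0.01343 mol
Let x = n(H2C2O4), y = n(KHC2O4).
Titrant: 2x + 1y = 0.01343;  mass: 90.03x + 128.13y = 1.196
Solving, x = 3.161 × 10^-3 mol, y = 7.114 × 10^-3 mol
mass of H2C2O4 = 3.161 × 10^-3 × 90.03 = 0.2845 g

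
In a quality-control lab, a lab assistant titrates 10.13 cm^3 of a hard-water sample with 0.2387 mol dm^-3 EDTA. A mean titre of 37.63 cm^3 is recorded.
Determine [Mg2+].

Mg^2+ + EDTA^4- → [Mg(EDTA)]^2-
n(EDTA) = 0.03763 L × 0.2387 mol/L = 8.982 × 10^-3 mol
n(Mg2+) = 8.982 × 10^-3 mol (1:1 mole ratio)
[Mg2+] = 8.982 × 10^-3 mol / 0.01013 L = 0.8867 mol/L

0.8867 mol/L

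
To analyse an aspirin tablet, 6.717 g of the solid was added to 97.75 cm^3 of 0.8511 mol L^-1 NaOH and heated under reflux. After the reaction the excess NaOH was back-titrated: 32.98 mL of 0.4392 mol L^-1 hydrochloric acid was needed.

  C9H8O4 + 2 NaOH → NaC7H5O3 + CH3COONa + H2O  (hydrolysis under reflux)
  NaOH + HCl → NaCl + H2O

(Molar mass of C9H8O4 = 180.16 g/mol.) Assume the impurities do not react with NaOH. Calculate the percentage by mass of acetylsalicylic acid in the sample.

n(NaOH) added = 0.09775 × 0.8511 = 0.08320 mol
n(HCl) used in back-titration = 0.03298 × 0.4392 = 0.01448 mol
n(NaOH) left over = 0.01448 mol (1:1 ratio)
n(NaOH) consumed by analyte = 0.08320 − 0.01448 = 0.06871 mol
From the 1:2 ratio, n(C9H8O4) = 1/2 × 0.06871 = 0.03436 mol
mass of C9H8O4 = 0.03436 × 180.16 = 6.189 g
% C9H8O4 = 6.189 / 6.717 × 100 = 92.15 %

92.15 %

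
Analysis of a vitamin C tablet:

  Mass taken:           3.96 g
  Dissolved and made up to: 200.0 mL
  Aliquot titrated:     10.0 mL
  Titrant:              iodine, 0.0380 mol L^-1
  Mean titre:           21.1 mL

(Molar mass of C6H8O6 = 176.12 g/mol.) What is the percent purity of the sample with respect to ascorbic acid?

71.3 %

C6H8O6 + I2 → C6H6O6 + 2 HI
n(I2) per titration = 0.0211 × 0.0380 = 8.02 × 10^-4 mol
n(C6H8O6) in each aliquot = 8.02 × 10^-4 mol (1:1 ratio)
n(C6H8O6) in the whole flask = 8.02 × 10^-4 × 200.0/10.0 = 0.0160 mol
mass of C6H8O6 = 0.0160 × 176.12 = 2.82 g
% C6H8O6 = 2.82 / 3.96 × 100 = 71.3 %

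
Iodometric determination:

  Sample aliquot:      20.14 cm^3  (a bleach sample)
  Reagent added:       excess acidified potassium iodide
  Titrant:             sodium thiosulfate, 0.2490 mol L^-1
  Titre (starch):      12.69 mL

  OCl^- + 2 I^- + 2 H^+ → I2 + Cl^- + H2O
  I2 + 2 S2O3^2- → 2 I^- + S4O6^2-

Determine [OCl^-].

0.07845 mol/L

n(S2O3^2-) = 0.01269 × 0.2490 = 3.160 × 10^-3 mol
n(I2) = n(S2O3^2-)/2 = 1.580 × 10^-3 mol
n(OCl^-) in the aliquot = 1.580 × 10^-3 mol (1:1 ratio)
[OCl^-] = 1.580 × 10^-3 / 0.02014 = 0.07845 mol/L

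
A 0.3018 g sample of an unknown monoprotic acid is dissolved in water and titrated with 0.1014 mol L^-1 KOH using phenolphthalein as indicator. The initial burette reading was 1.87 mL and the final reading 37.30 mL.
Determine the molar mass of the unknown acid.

84.01 g/mol

n(KOH) = 0.03543 L × 0.1014 mol/L = 3.593 × 10^-3 mol
n(HA) = 3.593 × 10^-3 mol (1:1 ratio)
M = m / n = 0.3018 g / 3.593 × 10^-3 mol = 84.01 g/mol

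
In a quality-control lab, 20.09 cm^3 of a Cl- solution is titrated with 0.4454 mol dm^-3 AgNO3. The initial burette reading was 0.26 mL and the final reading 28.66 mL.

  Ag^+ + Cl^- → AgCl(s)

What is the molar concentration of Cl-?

0.6296 mol/L

n(AgNO3) = 0.02840 L × 0.4454 mol/L = 0.01265 mol
n(Cl-) = 0.01265 mol (1:1 mole ratio)
[Cl-] = 0.01265 mol / 0.02009 L = 0.6296 mol/L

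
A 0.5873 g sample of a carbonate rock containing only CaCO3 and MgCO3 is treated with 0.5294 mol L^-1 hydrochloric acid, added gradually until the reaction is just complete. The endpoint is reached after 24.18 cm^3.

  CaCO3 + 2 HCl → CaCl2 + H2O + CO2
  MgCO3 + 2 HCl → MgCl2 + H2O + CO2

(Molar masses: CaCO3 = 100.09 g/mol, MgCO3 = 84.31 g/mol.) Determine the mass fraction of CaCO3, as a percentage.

n(HCl) = 0.02418 × 0.5294 = 0.01280 mol
Let x = n(CaCO3), y = n(MgCO3).
Titrant: 2x + 2y = 0.01280;  mass: 100.09x + 84.31y = 0.5873
Solving, x = 3.021 × 10^-3 mol, y = 3.379 × 10^-3 mol
mass of CaCO3 = 3.021 × 10^-3 × 100.09 = 0.3024 g
% CaCO3 = 0.3024 / 0.5873 × 100 = 51.49 %

51.49 %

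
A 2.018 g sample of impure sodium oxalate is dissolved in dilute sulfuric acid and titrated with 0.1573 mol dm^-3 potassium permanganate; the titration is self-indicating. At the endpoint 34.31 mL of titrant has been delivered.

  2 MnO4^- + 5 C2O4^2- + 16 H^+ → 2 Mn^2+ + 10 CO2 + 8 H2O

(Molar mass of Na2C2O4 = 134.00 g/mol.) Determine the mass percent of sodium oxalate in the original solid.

n(KMnO4) = 0.03431 L × 0.1573 mol/L = 5.397 × 10^-3 mol
From the 5:2 ratio, n(Na2C2O4) = 5/2 × 5.397 × 10^-3 = 0.01349 mol
mass of Na2C2O4 = 0.01349 × 134.00 g/mol = 1.808 g
% Na2C2O4 = 1.808 / 2.018 × 100 = 89.59 %

89.59 %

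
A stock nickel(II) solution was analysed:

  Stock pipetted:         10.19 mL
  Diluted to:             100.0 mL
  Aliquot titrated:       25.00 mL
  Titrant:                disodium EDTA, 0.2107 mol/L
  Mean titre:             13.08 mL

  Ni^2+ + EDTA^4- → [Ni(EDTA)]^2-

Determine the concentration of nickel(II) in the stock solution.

1.082 mol/L

n(EDTA) = 0.01308 × 0.2107 = 2.756 × 10^-3 mol
n(Ni2+) in the aliquot = 2.756 × 10^-3 mol (1:1 ratio)
[Ni2+]_dilute = 2.756 × 10^-3 / 0.02500 = 0.1102 mol/L
Dilution factor = 100.0 / 10.19 = 9.814
[Ni2+]_stock = 0.1102 × 9.814 = 1.082 mol/L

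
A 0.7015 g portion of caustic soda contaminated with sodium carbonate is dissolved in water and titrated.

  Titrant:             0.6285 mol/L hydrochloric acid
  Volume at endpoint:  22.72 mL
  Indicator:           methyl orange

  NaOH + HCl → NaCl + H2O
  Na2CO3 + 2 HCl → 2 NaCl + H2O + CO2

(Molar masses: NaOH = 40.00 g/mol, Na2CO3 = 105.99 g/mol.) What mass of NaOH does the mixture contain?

0.1700 g

n(HCl) = 0.02272 × 0.6285 = 0.01428 mol
Let x = n(NaOH), y = n(Na2CO3).
Titrant: 1x + 2y = 0.01428;  mass: 40.00x + 105.99y = 0.7015
Solving, x = 4.251 × 10^-3 mol, y = 5.014 × 10^-3 mol
mass of NaOH = 4.251 × 10^-3 × 40.00 = 0.1700 g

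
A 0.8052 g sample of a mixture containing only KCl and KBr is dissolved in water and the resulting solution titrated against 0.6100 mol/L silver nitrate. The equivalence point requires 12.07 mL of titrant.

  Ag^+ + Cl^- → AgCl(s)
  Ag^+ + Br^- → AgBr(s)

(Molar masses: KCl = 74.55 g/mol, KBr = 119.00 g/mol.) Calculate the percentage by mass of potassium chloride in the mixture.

n(AgNO3) = 0.01207 × 0.6100 = 7.363 × 10^-3 mol
Let x = n(KCl), y = n(KBr).
Titrant: 1x + 1y = 7.363 × 10^-3;  mass: 74.55x + 119.00y = 0.8052
Solving, x = 1.596 × 10^-3 mol, y = 5.766 × 10^-3 mol
mass of KCl = 1.596 × 10^-3 × 74.55 = 0.1190 g
% KCl = 0.1190 / 0.8052 × 100 = 14.78 %

14.78 %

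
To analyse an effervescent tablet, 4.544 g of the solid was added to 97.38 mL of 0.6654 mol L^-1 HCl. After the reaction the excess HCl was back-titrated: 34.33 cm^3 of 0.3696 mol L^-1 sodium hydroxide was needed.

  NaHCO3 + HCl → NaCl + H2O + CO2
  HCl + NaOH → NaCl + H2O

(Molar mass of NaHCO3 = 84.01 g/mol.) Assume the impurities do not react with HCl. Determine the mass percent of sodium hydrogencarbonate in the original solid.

96.34 %

n(HCl) added = 0.09738 × 0.6654 = 0.06480 mol
n(NaOH) used in back-titration = 0.03433 × 0.3696 = 0.01269 mol
n(HCl) left over = 0.01269 mol (1:1 ratio)
n(HCl) consumed by analyte = 0.06480 − 0.01269 = 0.05211 mol
n(NaHCO3) = 0.05211 mol (1:1 ratio)
mass of NaHCO3 = 0.05211 × 84.01 = 4.378 g
% NaHCO3 = 4.378 / 4.544 × 100 = 96.34 %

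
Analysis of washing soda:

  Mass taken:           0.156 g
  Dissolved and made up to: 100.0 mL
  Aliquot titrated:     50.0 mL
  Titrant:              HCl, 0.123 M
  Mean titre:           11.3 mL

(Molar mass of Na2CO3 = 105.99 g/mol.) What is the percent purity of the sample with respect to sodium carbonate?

Na2CO3 + 2 HCl → 2 NaCl + H2O + CO2
n(HCl) per titration = 0.0113 × 0.123 = 1.39 × 10^-3 mol
From the 1:2 ratio, n(Na2CO3) in each aliquot = 1/2 × 1.39 × 10^-3 = 6.95 × 10^-4 mol
n(Na2CO3) in the whole flask = 6.95 × 10^-4 × 100.0/50.0 = 1.39 × 10^-3 mol
mass of Na2CO3 = 1.39 × 10^-3 × 105.99 = 0.147 g
% Na2CO3 = 0.147 / 0.156 × 100 = 94.4 %

94.4 %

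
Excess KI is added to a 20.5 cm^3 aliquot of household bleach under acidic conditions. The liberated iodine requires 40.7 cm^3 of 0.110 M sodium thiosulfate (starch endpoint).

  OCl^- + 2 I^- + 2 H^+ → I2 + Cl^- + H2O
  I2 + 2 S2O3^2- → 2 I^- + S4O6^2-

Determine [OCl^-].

n(S2O3^2-) = 0.0407 × 0.110 = 4.48 × 10^-3 mol
n(I2) = n(S2O3^2-)/2 = 2.24 × 10^-3 mol
n(OCl^-) in the aliquot = 2.24 × 10^-3 mol (1:1 ratio)
[OCl^-] = 2.24 × 10^-3 / 0.0205 = 0.109 mol/L

0.109 M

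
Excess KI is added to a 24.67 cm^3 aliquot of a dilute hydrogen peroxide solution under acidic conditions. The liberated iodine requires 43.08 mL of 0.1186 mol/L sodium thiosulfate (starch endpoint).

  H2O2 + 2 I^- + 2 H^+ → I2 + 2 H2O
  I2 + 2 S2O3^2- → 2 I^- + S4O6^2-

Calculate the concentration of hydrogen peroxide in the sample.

0.1036 mol/L

n(S2O3^2-) = 0.04308 × 0.1186 = 5.109 × 10^-3 mol
n(I2) = n(S2O3^2-)/2 = 2.555 × 10^-3 mol
n(H2O2) in the aliquot = 2.555 × 10^-3 mol (1:1 ratio)
[H2O2] = 2.555 × 10^-3 / 0.02467 = 0.1036 mol/L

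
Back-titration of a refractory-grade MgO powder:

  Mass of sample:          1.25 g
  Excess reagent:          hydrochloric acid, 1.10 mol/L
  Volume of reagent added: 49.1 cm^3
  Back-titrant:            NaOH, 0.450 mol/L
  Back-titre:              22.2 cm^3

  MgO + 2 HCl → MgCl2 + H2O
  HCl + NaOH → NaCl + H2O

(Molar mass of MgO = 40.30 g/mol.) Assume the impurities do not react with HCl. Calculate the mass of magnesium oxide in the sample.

0.887 g

n(HCl) added = 0.0491 × 1.10 = 0.0540 mol
n(NaOH) used in back-titration = 0.0222 × 0.450 = 9.99 × 10^-3 mol
n(HCl) left over = 9.99 × 10^-3 mol (1:1 ratio)
n(HCl) consumed by analyte = 0.0540 − 9.99 × 10^-3 = 0.0440 mol
From the 1:2 ratio, n(MgO) = 1/2 × 0.0440 = 0.0220 mol
mass of MgO = 0.0220 × 40.30 = 0.887 g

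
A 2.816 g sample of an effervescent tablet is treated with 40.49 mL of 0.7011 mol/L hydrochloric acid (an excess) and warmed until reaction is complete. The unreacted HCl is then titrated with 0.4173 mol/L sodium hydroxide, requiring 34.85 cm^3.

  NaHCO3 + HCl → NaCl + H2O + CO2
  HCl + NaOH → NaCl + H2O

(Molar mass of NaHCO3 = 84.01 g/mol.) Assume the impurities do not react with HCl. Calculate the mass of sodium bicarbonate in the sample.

n(HCl) added = 0.04049 × 0.7011 = 0.02839 mol
n(NaOH) used in back-titration = 0.03485 × 0.4173 = 0.01454 mol
n(HCl) left over = 0.01454 mol (1:1 ratio)
n(HCl) consumed by analyte = 0.02839 − 0.01454 = 0.01384 mol
n(NaHCO3) = 0.01384 mol (1:1 ratio)
mass of NaHCO3 = 0.01384 × 84.01 = 1.163 g

1.163 g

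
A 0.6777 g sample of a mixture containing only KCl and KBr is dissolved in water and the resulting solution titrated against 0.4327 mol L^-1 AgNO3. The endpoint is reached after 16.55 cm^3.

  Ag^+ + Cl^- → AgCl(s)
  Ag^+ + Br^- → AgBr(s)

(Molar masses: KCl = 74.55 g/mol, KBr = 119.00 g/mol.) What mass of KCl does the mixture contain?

n(AgNO3) = 0.01655 × 0.4327 = 7.161 × 10^-3 mol
Let x = n(KCl), y = n(KBr).
Titrant: 1x + 1y = 7.161 × 10^-3;  mass: 74.55x + 119.00y = 0.6777
Solving, x = 3.925 × 10^-3 mol, y = 3.236 × 10^-3 mol
mass of KCl = 3.925 × 10^-3 × 74.55 = 0.2926 g

0.2926 g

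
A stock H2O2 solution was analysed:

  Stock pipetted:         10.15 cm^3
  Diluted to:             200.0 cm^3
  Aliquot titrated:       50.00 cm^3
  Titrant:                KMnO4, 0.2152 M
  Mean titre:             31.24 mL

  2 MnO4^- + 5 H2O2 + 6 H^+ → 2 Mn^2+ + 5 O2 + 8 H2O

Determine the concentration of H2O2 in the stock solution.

n(KMnO4) = 0.03124 × 0.2152 = 6.723 × 10^-3 mol
From the 5:2 ratio, n(H2O2) in the aliquot = 5/2 × 6.723 × 10^-3 = 0.01681 mol
[H2O2]_dilute = 0.01681 / 0.05000 = 0.3361 mol/L
Dilution factor = 200.0 / 10.15 = 19.70
[H2O2]_stock = 0.3361 × 19.70 = 6.623 mol/L

6.623 M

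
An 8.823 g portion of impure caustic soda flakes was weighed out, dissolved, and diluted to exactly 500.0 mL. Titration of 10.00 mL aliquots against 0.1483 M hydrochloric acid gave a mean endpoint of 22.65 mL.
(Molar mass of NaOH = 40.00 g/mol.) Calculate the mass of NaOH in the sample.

6.718 g

NaOH + HCl → NaCl + H2O
n(HCl) per titration = 0.02265 × 0.1483 = 3.359 × 10^-3 mol
n(NaOH) in each aliquot = 3.359 × 10^-3 mol (1:1 ratio)
n(NaOH) in the whole flask = 3.359 × 10^-3 × 500.0/10.00 = 0.1679 mol
mass of NaOH = 0.1679 × 40.00 = 6.718 g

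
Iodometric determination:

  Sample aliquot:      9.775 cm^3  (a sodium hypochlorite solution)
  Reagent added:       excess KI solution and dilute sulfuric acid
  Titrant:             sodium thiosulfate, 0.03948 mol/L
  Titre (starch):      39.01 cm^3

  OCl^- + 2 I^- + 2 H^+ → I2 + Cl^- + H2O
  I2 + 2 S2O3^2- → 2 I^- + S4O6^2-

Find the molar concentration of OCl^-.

0.07878 mol/L

n(S2O3^2-) = 0.03901 × 0.03948 = 1.540 × 10^-3 mol
n(I2) = n(S2O3^2-)/2 = 7.701 × 10^-4 mol
n(OCl^-) in the aliquot = 7.701 × 10^-4 mol (1:1 ratio)
[OCl^-] = 7.701 × 10^-4 / 0.009775 = 0.07878 mol/L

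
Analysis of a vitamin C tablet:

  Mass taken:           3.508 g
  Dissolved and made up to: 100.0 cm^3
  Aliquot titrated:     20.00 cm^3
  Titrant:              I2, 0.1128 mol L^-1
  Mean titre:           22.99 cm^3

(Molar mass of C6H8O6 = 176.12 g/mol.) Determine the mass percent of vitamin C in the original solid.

65.10 %

C6H8O6 + I2 → C6H6O6 + 2 HI
n(I2) per titration = 0.02299 × 0.1128 = 2.593 × 10^-3 mol
n(C6H8O6) in each aliquot = 2.593 × 10^-3 mol (1:1 ratio)
n(C6H8O6) in the whole flask = 2.593 × 10^-3 × 100.0/20.00 = 0.01297 mol
mass of C6H8O6 = 0.01297 × 176.12 = 2.284 g
% C6H8O6 = 2.284 / 3.508 × 100 = 65.10 %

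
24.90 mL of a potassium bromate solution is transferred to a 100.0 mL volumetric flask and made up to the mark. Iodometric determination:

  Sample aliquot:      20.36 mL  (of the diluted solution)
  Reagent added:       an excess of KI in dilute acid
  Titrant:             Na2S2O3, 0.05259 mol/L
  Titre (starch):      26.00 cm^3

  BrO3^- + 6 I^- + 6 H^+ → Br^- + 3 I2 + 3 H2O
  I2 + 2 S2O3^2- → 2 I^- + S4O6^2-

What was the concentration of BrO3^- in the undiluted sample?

0.04495 mol/L

n(S2O3^2-) = 0.02600 × 0.05259 = 1.367 × 10^-3 mol
n(I2) = n(S2O3^2-)/2 = 6.837 × 10^-4 mol
From the 1:3 ratio, n(BrO3^-) in the aliquot = 1/3 × 6.837 × 10^-4 = 2.279 × 10^-4 mol
[BrO3^-]_dilute = 2.279 × 10^-4 / 0.02036 = 0.01119 mol/L
[BrO3^-]_original = 0.01119 × 100.0/24.90 = 0.04495 mol/L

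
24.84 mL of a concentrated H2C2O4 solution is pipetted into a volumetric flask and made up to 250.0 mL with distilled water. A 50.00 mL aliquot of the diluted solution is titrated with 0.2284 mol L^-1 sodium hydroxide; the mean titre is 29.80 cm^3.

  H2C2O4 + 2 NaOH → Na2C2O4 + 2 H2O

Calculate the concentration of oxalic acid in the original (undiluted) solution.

0.6850 mol/L

n(NaOH) = 0.02980 × 0.2284 = 6.806 × 10^-3 mol
From the 1:2 ratio, n(H2C2O4) in the aliquot = 1/2 × 6.806 × 10^-3 = 3.403 × 10^-3 mol
[H2C2O4]_dilute = 3.403 × 10^-3 / 0.05000 = 0.06806 mol/L
Dilution factor = 250.0 / 24.84 = 10.06
[H2C2O4]_stock = 0.06806 × 10.06 = 0.6850 mol/L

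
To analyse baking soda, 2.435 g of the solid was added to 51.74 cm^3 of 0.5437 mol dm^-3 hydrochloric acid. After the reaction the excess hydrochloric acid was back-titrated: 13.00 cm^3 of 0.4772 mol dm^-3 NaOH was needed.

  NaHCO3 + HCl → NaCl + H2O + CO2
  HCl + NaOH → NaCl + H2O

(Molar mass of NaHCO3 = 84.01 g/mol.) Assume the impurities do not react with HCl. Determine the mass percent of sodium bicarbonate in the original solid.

n(HCl) added = 0.05174 × 0.5437 = 0.02813 mol
n(NaOH) used in back-titration = 0.01300 × 0.4772 = 6.204 × 10^-3 mol
n(HCl) left over = 6.204 × 10^-3 mol (1:1 ratio)
n(HCl) consumed by analyte = 0.02813 − 6.204 × 10^-3 = 0.02193 mol
n(NaHCO3) = 0.02193 mol (1:1 ratio)
mass of NaHCO3 = 0.02193 × 84.01 = 1.842 g
% NaHCO3 = 1.842 / 2.435 × 100 = 75.65 %

75.65 %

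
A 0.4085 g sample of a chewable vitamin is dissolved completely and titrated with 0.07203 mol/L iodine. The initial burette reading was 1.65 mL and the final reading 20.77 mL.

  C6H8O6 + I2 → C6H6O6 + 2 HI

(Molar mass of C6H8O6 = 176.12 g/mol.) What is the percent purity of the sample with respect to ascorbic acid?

n(I2) = 0.01912 L × 0.07203 mol/L = 1.377 × 10^-3 mol
n(C6H8O6) = 1.377 × 10^-3 mol (1:1 ratio)
mass of C6H8O6 = 1.377 × 10^-3 × 176.12 g/mol = 0.2426 g
% C6H8O6 = 0.2426 / 0.4085 × 100 = 59.38 %

59.38 %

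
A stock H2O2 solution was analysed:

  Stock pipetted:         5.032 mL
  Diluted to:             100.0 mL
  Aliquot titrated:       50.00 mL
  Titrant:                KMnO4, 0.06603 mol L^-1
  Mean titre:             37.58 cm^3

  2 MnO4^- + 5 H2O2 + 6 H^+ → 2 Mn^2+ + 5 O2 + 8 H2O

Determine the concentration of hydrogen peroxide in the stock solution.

n(KMnO4) = 0.03758 × 0.06603 = 2.481 × 10^-3 mol
From the 5:2 ratio, n(H2O2) in the aliquot = 5/2 × 2.481 × 10^-3 = 6.204 × 10^-3 mol
[H2O2]_dilute = 6.204 × 10^-3 / 0.05000 = 0.1241 mol/L
Dilution factor = 100.0 / 5.032 = 19.87
[H2O2]_stock = 0.1241 × 19.87 = 2.466 mol/L

2.466 mol/L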